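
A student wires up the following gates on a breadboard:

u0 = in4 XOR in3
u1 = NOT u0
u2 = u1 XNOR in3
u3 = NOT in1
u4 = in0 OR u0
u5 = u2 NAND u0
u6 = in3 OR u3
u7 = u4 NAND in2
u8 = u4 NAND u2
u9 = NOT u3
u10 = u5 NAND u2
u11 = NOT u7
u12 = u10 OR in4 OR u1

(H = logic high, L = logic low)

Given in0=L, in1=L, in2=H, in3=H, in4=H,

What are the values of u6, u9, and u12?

u0 = in4 XOR in3 = H XOR H = L
u1 = NOT u0 = NOT L = H
u2 = u1 XNOR in3 = H XNOR H = H
u3 = NOT in1 = NOT L = H
u5 = u2 NAND u0 = H NAND L = H
u6 = in3 OR u3 = H OR H = H
u9 = NOT u3 = NOT H = L
u10 = u5 NAND u2 = H NAND H = L
u12 = u10 OR in4 OR u1 = L OR H OR H = H

u6 = H, u9 = L, u12 = H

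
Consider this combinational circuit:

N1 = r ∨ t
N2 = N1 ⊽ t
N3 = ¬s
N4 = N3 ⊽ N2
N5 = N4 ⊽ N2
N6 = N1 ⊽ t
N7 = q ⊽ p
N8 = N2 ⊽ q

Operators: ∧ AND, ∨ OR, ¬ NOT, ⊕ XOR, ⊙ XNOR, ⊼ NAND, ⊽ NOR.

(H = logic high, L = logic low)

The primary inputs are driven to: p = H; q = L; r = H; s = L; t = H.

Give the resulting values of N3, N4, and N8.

N1 = r OR t = H OR H = H
N2 = N1 NOR t = H NOR H = L
N3 = NOT s = NOT L = H
N4 = N3 NOR N2 = H NOR L = L
N8 = N2 NOR q = L NOR L = H

N3 = H, N4 = L, N8 = H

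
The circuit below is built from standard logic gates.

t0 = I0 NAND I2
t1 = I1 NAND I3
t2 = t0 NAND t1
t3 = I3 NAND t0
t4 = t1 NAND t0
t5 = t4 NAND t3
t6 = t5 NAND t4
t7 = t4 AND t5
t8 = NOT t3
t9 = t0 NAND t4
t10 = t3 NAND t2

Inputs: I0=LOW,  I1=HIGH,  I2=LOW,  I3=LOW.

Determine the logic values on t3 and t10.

t3 = HIGH, t10 = HIGH

t0 = I0 NAND I2 = LOW NAND LOW = HIGH
t1 = I1 NAND I3 = HIGH NAND LOW = HIGH
t2 = t0 NAND t1 = HIGH NAND HIGH = LOW
t3 = I3 NAND t0 = LOW NAND HIGH = HIGH
t10 = t3 NAND t2 = HIGH NAND LOW = HIGH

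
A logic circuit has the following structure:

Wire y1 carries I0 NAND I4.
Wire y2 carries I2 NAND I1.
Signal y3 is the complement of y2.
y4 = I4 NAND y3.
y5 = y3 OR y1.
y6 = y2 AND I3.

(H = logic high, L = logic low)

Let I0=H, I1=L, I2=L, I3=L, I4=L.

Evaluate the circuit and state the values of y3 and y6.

y2 = I2 NAND I1 = L NAND L = H
y3 = NOT y2 = NOT H = L
y6 = y2 AND I3 = H AND L = L

y3 = L, y6 = L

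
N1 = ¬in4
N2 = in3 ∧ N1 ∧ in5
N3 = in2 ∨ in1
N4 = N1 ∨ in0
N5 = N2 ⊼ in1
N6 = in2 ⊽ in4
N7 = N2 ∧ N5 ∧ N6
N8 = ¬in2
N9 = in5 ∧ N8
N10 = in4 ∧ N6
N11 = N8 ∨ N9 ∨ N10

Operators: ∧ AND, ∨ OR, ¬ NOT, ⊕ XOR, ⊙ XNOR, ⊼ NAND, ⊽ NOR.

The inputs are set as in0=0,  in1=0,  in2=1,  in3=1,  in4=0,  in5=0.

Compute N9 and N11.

N6 = in2 NOR in4 = 1 NOR 0 = 0
N8 = NOT in2 = NOT 1 = 0
N9 = in5 AND N8 = 0 AND 0 = 0
N10 = in4 AND N6 = 0 AND 0 = 0
N11 = N8 OR N9 OR N10 = 0 OR 0 OR 0 = 0

N9 = 0  N11 = 0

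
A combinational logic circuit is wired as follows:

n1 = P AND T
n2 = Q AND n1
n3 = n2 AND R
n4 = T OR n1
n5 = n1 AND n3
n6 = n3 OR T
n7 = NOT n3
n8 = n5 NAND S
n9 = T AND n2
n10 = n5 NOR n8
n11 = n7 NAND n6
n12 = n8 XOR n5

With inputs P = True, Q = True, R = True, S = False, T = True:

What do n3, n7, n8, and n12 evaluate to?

n3 = True; n7 = False; n8 = True; n12 = False

n1 = P AND T = True AND True = True
n2 = Q AND n1 = True AND True = True
n3 = n2 AND R = True AND True = True
n5 = n1 AND n3 = True AND True = True
n7 = NOT n3 = NOT True = False
n8 = n5 NAND S = True NAND False = True
n12 = n8 XOR n5 = True XOR True = False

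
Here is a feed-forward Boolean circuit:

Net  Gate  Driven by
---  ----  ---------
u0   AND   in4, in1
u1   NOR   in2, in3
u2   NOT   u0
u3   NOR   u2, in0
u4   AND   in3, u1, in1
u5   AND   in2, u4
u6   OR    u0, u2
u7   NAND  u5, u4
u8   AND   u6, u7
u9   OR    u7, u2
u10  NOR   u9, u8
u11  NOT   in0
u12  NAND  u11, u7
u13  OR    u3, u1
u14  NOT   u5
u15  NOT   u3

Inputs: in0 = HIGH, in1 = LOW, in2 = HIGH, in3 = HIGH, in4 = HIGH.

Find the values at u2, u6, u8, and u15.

u2 = HIGH, u6 = HIGH, u8 = HIGH, u15 = HIGH

u0 = in4 AND in1 = HIGH AND LOW = LOW
u1 = in2 NOR in3 = HIGH NOR HIGH = LOW
u2 = NOT u0 = NOT LOW = HIGH
u3 = u2 NOR in0 = HIGH NOR HIGH = LOW
u4 = in3 AND u1 AND in1 = HIGH AND LOW AND LOW = LOW
u5 = in2 AND u4 = HIGH AND LOW = LOW
u6 = u0 OR u2 = LOW OR HIGH = HIGH
u7 = u5 NAND u4 = LOW NAND LOW = HIGH
u8 = u6 AND u7 = HIGH AND HIGH = HIGH
u15 = NOT u3 = NOT LOW = HIGH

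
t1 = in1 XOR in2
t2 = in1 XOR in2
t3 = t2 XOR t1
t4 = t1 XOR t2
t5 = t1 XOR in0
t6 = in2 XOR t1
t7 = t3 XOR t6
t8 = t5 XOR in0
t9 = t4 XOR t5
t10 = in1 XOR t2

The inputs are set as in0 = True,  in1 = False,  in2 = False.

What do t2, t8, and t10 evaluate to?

t2 = False; t8 = False; t10 = False

t1 = in1 XOR in2 = False XOR False = False
t2 = in1 XOR in2 = False XOR False = False
t5 = t1 XOR in0 = False XOR True = True
t8 = t5 XOR in0 = True XOR True = False
t10 = in1 XOR t2 = False XOR False = False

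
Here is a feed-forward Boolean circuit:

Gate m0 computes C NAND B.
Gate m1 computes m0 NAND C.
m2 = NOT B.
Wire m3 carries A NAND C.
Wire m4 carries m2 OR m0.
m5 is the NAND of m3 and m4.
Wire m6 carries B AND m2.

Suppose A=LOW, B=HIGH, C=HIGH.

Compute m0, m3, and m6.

m0 = C NAND B = HIGH NAND HIGH = LOW
m2 = NOT B = NOT HIGH = LOW
m3 = A NAND C = LOW NAND HIGH = HIGH
m6 = B AND m2 = HIGH AND LOW = LOW

m0 = LOW; m3 = HIGH; m6 = LOW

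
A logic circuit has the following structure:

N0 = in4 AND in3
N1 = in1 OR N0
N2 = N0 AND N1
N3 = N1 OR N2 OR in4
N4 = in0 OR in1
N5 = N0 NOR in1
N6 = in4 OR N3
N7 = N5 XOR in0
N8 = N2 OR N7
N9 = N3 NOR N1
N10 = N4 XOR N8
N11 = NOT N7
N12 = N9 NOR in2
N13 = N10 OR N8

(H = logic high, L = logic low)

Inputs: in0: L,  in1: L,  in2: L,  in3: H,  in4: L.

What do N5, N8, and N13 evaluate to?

N5 = H, N8 = H, N13 = H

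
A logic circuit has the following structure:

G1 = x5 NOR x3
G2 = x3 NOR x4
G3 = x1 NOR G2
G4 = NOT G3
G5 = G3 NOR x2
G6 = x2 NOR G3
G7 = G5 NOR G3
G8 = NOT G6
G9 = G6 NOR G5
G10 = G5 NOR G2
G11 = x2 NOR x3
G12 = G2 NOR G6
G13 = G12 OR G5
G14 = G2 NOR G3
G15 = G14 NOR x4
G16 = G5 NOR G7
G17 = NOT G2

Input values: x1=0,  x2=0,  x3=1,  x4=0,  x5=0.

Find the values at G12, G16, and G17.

G12 = 1, G16 = 1, G17 = 1

G2 = x3 NOR x4 = 1 NOR 0 = 0
G3 = x1 NOR G2 = 0 NOR 0 = 1
G5 = G3 NOR x2 = 1 NOR 0 = 0
G6 = x2 NOR G3 = 0 NOR 1 = 0
G7 = G5 NOR G3 = 0 NOR 1 = 0
G12 = G2 NOR G6 = 0 NOR 0 = 1
G16 = G5 NOR G7 = 0 NOR 0 = 1
G17 = NOT G2 = NOT 0 = 1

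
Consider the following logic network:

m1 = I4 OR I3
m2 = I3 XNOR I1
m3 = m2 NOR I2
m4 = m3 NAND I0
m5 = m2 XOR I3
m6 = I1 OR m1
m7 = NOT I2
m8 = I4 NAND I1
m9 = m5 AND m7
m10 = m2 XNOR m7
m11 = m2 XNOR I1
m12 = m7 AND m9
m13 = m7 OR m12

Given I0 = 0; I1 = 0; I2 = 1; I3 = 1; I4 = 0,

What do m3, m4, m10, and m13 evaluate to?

m3 = 0, m4 = 1, m10 = 1, m13 = 0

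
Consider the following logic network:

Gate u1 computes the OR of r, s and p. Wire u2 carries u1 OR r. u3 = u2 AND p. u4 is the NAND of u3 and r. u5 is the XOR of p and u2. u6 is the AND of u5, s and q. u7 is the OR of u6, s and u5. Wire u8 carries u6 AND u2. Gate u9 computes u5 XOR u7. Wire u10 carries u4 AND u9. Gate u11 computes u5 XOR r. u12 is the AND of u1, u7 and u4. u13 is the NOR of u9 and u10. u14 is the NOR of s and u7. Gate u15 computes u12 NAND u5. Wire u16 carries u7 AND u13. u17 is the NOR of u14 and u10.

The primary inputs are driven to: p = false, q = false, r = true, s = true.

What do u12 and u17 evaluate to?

u12 = true; u17 = true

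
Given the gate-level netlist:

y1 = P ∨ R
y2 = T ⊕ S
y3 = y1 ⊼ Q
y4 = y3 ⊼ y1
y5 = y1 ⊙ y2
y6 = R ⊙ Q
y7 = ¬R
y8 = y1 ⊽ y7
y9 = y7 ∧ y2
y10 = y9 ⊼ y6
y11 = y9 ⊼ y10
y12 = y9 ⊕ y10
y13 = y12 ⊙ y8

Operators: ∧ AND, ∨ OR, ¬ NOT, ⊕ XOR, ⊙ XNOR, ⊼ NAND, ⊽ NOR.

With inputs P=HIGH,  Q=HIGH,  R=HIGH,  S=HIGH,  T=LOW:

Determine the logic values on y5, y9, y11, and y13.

y5 = HIGH  y9 = LOW  y11 = HIGH  y13 = LOW

y1 = P OR R = HIGH OR HIGH = HIGH
y2 = T XOR S = LOW XOR HIGH = HIGH
y5 = y1 XNOR y2 = HIGH XNOR HIGH = HIGH
y6 = R XNOR Q = HIGH XNOR HIGH = HIGH
y7 = NOT R = NOT HIGH = LOW
y8 = y1 NOR y7 = HIGH NOR LOW = LOW
y9 = y7 AND y2 = LOW AND HIGH = LOW
y10 = y9 NAND y6 = LOW NAND HIGH = HIGH
y11 = y9 NAND y10 = LOW NAND HIGH = HIGH
y12 = y9 XOR y10 = LOW XOR HIGH = HIGH
y13 = y12 XNOR y8 = HIGH XNOR LOW = LOW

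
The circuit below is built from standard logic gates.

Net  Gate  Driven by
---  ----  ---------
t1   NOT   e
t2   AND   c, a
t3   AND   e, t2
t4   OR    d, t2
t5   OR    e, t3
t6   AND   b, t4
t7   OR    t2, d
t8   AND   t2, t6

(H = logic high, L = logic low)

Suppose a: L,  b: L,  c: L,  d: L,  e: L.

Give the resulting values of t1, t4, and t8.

t1 = H, t4 = L, t8 = L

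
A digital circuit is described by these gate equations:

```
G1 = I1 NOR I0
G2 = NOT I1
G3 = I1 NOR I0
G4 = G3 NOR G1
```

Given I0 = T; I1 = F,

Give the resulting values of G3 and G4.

G3 = F, G4 = T

G1 = I1 NOR I0 = F NOR T = F
G3 = I1 NOR I0 = F NOR T = F
G4 = G3 NOR G1 = F NOR F = T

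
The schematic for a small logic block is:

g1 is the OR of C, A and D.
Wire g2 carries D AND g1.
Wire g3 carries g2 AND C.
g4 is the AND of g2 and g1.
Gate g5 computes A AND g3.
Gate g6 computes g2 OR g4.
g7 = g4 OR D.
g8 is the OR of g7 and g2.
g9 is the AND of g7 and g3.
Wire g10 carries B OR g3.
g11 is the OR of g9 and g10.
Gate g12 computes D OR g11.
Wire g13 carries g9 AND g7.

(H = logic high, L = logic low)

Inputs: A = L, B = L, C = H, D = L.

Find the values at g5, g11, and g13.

g1 = C OR A OR D = H OR L OR L = H
g2 = D AND g1 = L AND H = L
g3 = g2 AND C = L AND H = L
g4 = g2 AND g1 = L AND H = L
g5 = A AND g3 = L AND L = L
g7 = g4 OR D = L OR L = L
g9 = g7 AND g3 = L AND L = L
g10 = B OR g3 = L OR L = L
g11 = g9 OR g10 = L OR L = L
g13 = g9 AND g7 = L AND L = L

g5 = L, g11 = L, g13 = L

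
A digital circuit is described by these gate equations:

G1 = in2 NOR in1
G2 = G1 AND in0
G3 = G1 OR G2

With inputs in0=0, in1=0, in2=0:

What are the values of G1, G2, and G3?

G1 = 1  G2 = 0  G3 = 1

G1 = in2 NOR in1 = 0 NOR 0 = 1
G2 = G1 AND in0 = 1 AND 0 = 0
G3 = G1 OR G2 = 1 OR 0 = 1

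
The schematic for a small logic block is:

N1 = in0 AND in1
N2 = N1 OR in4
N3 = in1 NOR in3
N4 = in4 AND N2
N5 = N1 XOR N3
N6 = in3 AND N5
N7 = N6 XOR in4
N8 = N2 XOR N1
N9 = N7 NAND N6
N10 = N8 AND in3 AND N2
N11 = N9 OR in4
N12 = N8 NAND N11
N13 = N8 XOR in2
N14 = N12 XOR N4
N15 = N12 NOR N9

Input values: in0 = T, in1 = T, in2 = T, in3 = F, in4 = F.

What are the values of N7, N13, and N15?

N1 = in0 AND in1 = T AND T = T
N2 = N1 OR in4 = T OR F = T
N3 = in1 NOR in3 = T NOR F = F
N5 = N1 XOR N3 = T XOR F = T
N6 = in3 AND N5 = F AND T = F
N7 = N6 XOR in4 = F XOR F = F
N8 = N2 XOR N1 = T XOR T = F
N9 = N7 NAND N6 = F NAND F = T
N11 = N9 OR in4 = T OR F = T
N12 = N8 NAND N11 = F NAND T = T
N13 = N8 XOR in2 = F XOR T = T
N15 = N12 NOR N9 = T NOR T = F

N7 = F, N13 = T, N15 = F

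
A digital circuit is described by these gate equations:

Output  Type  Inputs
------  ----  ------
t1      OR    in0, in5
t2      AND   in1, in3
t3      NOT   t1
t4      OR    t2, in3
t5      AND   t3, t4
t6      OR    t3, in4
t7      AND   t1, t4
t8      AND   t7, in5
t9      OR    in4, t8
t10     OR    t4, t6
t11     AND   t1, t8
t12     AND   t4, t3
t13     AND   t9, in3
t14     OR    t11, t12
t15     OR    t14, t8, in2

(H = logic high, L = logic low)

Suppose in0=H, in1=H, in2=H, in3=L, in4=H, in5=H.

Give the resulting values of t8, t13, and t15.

t8 = L, t13 = L, t15 = H

t1 = in0 OR in5 = H OR H = H
t2 = in1 AND in3 = H AND L = L
t3 = NOT t1 = NOT H = L
t4 = t2 OR in3 = L OR L = L
t7 = t1 AND t4 = H AND L = L
t8 = t7 AND in5 = L AND H = L
t9 = in4 OR t8 = H OR L = H
t11 = t1 AND t8 = H AND L = L
t12 = t4 AND t3 = L AND L = L
t13 = t9 AND in3 = H AND L = L
t14 = t11 OR t12 = L OR L = L
t15 = t14 OR t8 OR in2 = L OR L OR H = H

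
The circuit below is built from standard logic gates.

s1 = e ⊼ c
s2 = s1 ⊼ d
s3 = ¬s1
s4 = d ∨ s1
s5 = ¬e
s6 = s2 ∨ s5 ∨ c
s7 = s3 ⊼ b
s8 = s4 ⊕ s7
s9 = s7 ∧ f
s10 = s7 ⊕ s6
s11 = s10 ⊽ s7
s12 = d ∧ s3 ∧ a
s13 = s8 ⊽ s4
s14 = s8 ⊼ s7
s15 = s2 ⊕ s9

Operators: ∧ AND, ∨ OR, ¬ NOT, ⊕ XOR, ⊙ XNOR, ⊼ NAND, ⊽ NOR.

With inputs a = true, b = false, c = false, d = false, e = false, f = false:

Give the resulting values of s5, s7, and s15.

s5 = true, s7 = true, s15 = true

s1 = e NAND c = false NAND false = true
s2 = s1 NAND d = true NAND false = true
s3 = NOT s1 = NOT true = false
s5 = NOT e = NOT false = true
s7 = s3 NAND b = false NAND false = true
s9 = s7 AND f = true AND false = false
s15 = s2 XOR s9 = true XOR false = true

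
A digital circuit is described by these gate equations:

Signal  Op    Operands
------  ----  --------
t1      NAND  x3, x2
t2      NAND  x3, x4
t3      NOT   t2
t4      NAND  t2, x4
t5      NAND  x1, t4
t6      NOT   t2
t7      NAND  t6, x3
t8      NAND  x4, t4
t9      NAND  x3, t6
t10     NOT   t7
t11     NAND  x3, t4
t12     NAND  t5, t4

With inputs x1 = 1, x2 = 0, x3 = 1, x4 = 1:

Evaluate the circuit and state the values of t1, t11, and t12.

t1 = 1, t11 = 0, t12 = 1

t1 = x3 NAND x2 = 1 NAND 0 = 1
t2 = x3 NAND x4 = 1 NAND 1 = 0
t4 = t2 NAND x4 = 0 NAND 1 = 1
t5 = x1 NAND t4 = 1 NAND 1 = 0
t11 = x3 NAND t4 = 1 NAND 1 = 0
t12 = t5 NAND t4 = 0 NAND 1 = 1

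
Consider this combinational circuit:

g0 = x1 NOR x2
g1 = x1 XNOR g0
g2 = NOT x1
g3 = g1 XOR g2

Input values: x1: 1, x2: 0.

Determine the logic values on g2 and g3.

g0 = x1 NOR x2 = 1 NOR 0 = 0
g1 = x1 XNOR g0 = 1 XNOR 0 = 0
g2 = NOT x1 = NOT 1 = 0
g3 = g1 XOR g2 = 0 XOR 0 = 0

g2 = 0, g3 = 0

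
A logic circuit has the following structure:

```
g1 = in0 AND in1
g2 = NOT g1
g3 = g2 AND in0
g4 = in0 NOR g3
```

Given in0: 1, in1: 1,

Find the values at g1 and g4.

g1 = 1  g4 = 0

g1 = in0 AND in1 = 1 AND 1 = 1
g2 = NOT g1 = NOT 1 = 0
g3 = g2 AND in0 = 0 AND 1 = 0
g4 = in0 NOR g3 = 1 NOR 0 = 0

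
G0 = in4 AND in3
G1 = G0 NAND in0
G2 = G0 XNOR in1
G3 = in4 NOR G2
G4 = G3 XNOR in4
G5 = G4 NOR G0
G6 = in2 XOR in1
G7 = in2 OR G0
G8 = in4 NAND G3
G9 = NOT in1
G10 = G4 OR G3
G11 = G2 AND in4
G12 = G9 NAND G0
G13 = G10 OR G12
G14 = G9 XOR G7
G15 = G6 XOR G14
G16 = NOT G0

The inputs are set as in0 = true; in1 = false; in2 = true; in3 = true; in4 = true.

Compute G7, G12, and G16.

G7 = true, G12 = false, G16 = false

G0 = in4 AND in3 = true AND true = true
G7 = in2 OR G0 = true OR true = true
G9 = NOT in1 = NOT false = true
G12 = G9 NAND G0 = true NAND true = false
G16 = NOT G0 = NOT true = false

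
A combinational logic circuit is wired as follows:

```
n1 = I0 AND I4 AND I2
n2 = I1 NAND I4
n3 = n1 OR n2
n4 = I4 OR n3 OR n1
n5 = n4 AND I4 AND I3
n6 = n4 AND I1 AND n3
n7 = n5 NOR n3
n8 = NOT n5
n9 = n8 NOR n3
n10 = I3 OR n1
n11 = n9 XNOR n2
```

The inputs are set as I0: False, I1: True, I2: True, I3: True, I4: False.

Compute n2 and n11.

n1 = I0 AND I4 AND I2 = False AND False AND True = False
n2 = I1 NAND I4 = True NAND False = True
n3 = n1 OR n2 = False OR True = True
n4 = I4 OR n3 OR n1 = False OR True OR False = True
n5 = n4 AND I4 AND I3 = True AND False AND True = False
n8 = NOT n5 = NOT False = True
n9 = n8 NOR n3 = True NOR True = False
n11 = n9 XNOR n2 = False XNOR True = False

n2 = True  n11 = False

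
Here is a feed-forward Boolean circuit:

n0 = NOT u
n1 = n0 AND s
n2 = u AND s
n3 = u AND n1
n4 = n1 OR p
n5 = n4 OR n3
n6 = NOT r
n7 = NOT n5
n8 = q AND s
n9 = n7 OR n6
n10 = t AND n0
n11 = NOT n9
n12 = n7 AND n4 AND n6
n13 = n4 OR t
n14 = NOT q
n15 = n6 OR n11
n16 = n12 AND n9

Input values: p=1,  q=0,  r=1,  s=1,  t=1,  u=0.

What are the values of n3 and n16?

n0 = NOT u = NOT 0 = 1
n1 = n0 AND s = 1 AND 1 = 1
n3 = u AND n1 = 0 AND 1 = 0
n4 = n1 OR p = 1 OR 1 = 1
n5 = n4 OR n3 = 1 OR 0 = 1
n6 = NOT r = NOT 1 = 0
n7 = NOT n5 = NOT 1 = 0
n9 = n7 OR n6 = 0 OR 0 = 0
n12 = n7 AND n4 AND n6 = 0 AND 1 AND 0 = 0
n16 = n12 AND n9 = 0 AND 0 = 0

n3 = 0; n16 = 0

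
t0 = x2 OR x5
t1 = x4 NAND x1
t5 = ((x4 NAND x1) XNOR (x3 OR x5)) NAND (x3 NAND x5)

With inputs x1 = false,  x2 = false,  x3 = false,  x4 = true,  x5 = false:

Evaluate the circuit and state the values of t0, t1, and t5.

t0 = false, t1 = true, t5 = true

t0 = false OR false = false
t1 = true NAND false = true
t5 = ((true NAND false) XNOR (false OR false)) NAND (false NAND false) = true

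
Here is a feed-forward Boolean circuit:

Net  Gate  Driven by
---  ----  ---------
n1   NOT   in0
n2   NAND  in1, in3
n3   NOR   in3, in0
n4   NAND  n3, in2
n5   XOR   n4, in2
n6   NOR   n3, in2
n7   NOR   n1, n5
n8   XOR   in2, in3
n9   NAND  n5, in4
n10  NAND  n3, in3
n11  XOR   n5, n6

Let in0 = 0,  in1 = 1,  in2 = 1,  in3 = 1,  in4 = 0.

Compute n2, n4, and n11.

n2 = 0, n4 = 1, n11 = 0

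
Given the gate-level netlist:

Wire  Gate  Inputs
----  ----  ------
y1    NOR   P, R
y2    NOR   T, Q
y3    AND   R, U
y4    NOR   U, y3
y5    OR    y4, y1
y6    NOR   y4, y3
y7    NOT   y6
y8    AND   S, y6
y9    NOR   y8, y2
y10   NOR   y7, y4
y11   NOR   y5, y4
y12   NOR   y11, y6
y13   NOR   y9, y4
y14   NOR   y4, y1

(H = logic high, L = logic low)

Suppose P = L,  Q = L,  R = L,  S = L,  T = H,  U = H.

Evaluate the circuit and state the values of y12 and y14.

y12 = L  y14 = L

y1 = P NOR R = L NOR L = H
y3 = R AND U = L AND H = L
y4 = U NOR y3 = H NOR L = L
y5 = y4 OR y1 = L OR H = H
y6 = y4 NOR y3 = L NOR L = H
y11 = y5 NOR y4 = H NOR L = L
y12 = y11 NOR y6 = L NOR H = L
y14 = y4 NOR y1 = L NOR H = L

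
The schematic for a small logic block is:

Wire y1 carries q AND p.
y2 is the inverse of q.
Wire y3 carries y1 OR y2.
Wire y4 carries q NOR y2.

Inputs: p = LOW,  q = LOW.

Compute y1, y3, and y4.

y1 = q AND p = LOW AND LOW = LOW
y2 = NOT q = NOT LOW = HIGH
y3 = y1 OR y2 = LOW OR HIGH = HIGH
y4 = q NOR y2 = LOW NOR HIGH = LOW

y1 = LOW, y3 = HIGH, y4 = LOW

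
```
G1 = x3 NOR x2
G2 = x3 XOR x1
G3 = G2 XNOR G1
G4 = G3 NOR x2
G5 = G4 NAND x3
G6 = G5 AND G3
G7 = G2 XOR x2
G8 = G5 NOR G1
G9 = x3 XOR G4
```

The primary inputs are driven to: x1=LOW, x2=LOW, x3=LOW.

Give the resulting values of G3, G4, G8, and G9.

G1 = x3 NOR x2 = LOW NOR LOW = HIGH
G2 = x3 XOR x1 = LOW XOR LOW = LOW
G3 = G2 XNOR G1 = LOW XNOR HIGH = LOW
G4 = G3 NOR x2 = LOW NOR LOW = HIGH
G5 = G4 NAND x3 = HIGH NAND LOW = HIGH
G8 = G5 NOR G1 = HIGH NOR HIGH = LOW
G9 = x3 XOR G4 = LOW XOR HIGH = HIGH

G3 = LOW, G4 = HIGH, G8 = LOW, G9 = HIGH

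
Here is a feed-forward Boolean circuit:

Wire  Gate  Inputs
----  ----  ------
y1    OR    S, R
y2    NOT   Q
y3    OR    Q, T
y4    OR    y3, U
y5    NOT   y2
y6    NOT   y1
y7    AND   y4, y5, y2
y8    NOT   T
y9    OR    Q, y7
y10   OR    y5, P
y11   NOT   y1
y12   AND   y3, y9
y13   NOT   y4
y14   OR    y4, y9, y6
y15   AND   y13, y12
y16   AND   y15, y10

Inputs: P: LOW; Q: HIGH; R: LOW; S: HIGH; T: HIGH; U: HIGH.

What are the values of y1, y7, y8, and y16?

y1 = HIGH, y7 = LOW, y8 = LOW, y16 = LOW

y1 = S OR R = HIGH OR LOW = HIGH
y2 = NOT Q = NOT HIGH = LOW
y3 = Q OR T = HIGH OR HIGH = HIGH
y4 = y3 OR U = HIGH OR HIGH = HIGH
y5 = NOT y2 = NOT LOW = HIGH
y7 = y4 AND y5 AND y2 = HIGH AND HIGH AND LOW = LOW
y8 = NOT T = NOT HIGH = LOW
y9 = Q OR y7 = HIGH OR LOW = HIGH
y10 = y5 OR P = HIGH OR LOW = HIGH
y12 = y3 AND y9 = HIGH AND HIGH = HIGH
y13 = NOT y4 = NOT HIGH = LOW
y15 = y13 AND y12 = LOW AND HIGH = LOW
y16 = y15 AND y10 = LOW AND HIGH = LOW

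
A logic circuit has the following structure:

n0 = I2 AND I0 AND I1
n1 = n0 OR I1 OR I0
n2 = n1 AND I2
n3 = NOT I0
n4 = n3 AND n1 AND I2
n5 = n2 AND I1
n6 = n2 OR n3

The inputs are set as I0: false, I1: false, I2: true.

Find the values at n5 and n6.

n0 = I2 AND I0 AND I1 = true AND false AND false = false
n1 = n0 OR I1 OR I0 = false OR false OR false = false
n2 = n1 AND I2 = false AND true = false
n3 = NOT I0 = NOT false = true
n5 = n2 AND I1 = false AND false = false
n6 = n2 OR n3 = false OR true = true

n5 = false; n6 = true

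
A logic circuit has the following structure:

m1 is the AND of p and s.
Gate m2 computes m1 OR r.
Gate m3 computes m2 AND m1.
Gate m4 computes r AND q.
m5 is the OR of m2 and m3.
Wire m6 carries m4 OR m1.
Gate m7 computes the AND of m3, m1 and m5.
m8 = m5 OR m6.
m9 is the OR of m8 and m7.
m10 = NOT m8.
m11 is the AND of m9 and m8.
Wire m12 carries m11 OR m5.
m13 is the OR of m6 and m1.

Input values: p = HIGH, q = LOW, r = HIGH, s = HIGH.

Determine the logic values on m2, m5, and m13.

m1 = p AND s = HIGH AND HIGH = HIGH
m2 = m1 OR r = HIGH OR HIGH = HIGH
m3 = m2 AND m1 = HIGH AND HIGH = HIGH
m4 = r AND q = HIGH AND LOW = LOW
m5 = m2 OR m3 = HIGH OR HIGH = HIGH
m6 = m4 OR m1 = LOW OR HIGH = HIGH
m13 = m6 OR m1 = HIGH OR HIGH = HIGH

m2 = HIGH, m5 = HIGH, m13 = HIGH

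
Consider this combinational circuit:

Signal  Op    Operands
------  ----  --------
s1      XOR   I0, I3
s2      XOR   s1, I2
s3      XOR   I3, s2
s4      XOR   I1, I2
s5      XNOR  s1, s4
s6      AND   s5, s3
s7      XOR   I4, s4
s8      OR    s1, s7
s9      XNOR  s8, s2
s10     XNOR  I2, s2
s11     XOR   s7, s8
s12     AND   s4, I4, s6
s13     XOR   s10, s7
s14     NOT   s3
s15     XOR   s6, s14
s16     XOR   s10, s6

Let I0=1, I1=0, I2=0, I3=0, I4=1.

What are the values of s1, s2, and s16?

s1 = 1, s2 = 1, s16 = 0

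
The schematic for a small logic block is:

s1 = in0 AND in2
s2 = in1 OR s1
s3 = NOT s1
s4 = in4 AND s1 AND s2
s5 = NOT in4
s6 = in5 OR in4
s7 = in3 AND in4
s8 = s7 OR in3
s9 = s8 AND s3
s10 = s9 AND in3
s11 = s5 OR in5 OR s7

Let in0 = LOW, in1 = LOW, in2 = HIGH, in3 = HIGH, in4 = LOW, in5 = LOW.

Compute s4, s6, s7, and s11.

s4 = LOW, s6 = LOW, s7 = LOW, s11 = HIGH

s1 = in0 AND in2 = LOW AND HIGH = LOW
s2 = in1 OR s1 = LOW OR LOW = LOW
s4 = in4 AND s1 AND s2 = LOW AND LOW AND LOW = LOW
s5 = NOT in4 = NOT LOW = HIGH
s6 = in5 OR in4 = LOW OR LOW = LOW
s7 = in3 AND in4 = HIGH AND LOW = LOW
s11 = s5 OR in5 OR s7 = HIGH OR LOW OR LOW = HIGH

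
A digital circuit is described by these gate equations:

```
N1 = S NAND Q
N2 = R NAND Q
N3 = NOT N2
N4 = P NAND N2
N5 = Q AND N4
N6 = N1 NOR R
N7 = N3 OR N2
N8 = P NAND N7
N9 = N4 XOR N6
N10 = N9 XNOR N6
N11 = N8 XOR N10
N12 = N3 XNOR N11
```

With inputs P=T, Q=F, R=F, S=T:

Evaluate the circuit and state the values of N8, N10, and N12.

N8 = F; N10 = T; N12 = F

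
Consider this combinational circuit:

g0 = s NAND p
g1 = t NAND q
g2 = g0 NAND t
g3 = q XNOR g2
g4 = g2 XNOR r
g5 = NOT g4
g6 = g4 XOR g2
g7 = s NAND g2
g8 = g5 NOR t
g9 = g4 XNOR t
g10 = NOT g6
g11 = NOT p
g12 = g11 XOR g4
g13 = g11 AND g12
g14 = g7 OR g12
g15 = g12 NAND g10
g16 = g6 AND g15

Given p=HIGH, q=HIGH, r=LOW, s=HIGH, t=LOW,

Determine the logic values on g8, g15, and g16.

g8 = LOW, g15 = HIGH, g16 = HIGH

g0 = s NAND p = HIGH NAND HIGH = LOW
g2 = g0 NAND t = LOW NAND LOW = HIGH
g4 = g2 XNOR r = HIGH XNOR LOW = LOW
g5 = NOT g4 = NOT LOW = HIGH
g6 = g4 XOR g2 = LOW XOR HIGH = HIGH
g8 = g5 NOR t = HIGH NOR LOW = LOW
g10 = NOT g6 = NOT HIGH = LOW
g11 = NOT p = NOT HIGH = LOW
g12 = g11 XOR g4 = LOW XOR LOW = LOW
g15 = g12 NAND g10 = LOW NAND LOW = HIGH
g16 = g6 AND g15 = HIGH AND HIGH = HIGH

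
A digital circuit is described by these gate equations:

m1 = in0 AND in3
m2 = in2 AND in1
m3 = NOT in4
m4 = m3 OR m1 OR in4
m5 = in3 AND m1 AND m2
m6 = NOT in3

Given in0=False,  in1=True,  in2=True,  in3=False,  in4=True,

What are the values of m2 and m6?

m2 = in2 AND in1 = True AND True = True
m6 = NOT in3 = NOT False = True

m2 = True, m6 = True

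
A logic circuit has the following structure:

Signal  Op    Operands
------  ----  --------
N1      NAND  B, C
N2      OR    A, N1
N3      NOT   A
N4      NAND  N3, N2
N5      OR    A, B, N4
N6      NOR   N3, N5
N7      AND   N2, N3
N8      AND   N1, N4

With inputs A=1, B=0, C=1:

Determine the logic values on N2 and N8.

N2 = 1, N8 = 1

N1 = B NAND C = 0 NAND 1 = 1
N2 = A OR N1 = 1 OR 1 = 1
N3 = NOT A = NOT 1 = 0
N4 = N3 NAND N2 = 0 NAND 1 = 1
N8 = N1 AND N4 = 1 AND 1 = 1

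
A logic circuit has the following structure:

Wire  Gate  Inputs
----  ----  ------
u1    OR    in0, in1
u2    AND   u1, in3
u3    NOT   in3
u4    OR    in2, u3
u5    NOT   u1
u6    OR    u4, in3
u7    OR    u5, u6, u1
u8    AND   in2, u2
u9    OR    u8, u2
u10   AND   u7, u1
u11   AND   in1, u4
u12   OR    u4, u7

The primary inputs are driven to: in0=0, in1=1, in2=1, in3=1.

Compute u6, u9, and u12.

u6 = 1  u9 = 1  u12 = 1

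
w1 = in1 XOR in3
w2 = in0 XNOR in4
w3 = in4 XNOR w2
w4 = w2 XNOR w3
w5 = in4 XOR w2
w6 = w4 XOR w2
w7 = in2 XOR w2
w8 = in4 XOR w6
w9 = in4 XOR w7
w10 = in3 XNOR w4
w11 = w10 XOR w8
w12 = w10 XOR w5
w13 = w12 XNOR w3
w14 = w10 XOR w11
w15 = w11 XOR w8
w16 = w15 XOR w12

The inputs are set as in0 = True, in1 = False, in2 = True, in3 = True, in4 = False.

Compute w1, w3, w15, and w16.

w1 = in1 XOR in3 = False XOR True = True
w2 = in0 XNOR in4 = True XNOR False = False
w3 = in4 XNOR w2 = False XNOR False = True
w4 = w2 XNOR w3 = False XNOR True = False
w5 = in4 XOR w2 = False XOR False = False
w6 = w4 XOR w2 = False XOR False = False
w8 = in4 XOR w6 = False XOR False = False
w10 = in3 XNOR w4 = True XNOR False = False
w11 = w10 XOR w8 = False XOR False = False
w12 = w10 XOR w5 = False XOR False = False
w15 = w11 XOR w8 = False XOR False = False
w16 = w15 XOR w12 = False XOR False = False

w1 = True, w3 = True, w15 = False, w16 = False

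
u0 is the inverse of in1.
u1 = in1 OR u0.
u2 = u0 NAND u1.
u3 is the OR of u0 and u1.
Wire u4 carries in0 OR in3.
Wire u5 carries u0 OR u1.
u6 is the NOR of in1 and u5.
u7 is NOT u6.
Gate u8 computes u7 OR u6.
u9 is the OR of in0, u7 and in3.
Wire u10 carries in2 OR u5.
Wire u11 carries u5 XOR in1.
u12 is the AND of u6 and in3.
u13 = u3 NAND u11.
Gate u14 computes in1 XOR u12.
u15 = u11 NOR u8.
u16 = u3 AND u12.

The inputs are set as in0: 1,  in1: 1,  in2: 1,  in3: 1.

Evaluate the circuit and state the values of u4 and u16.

u4 = 1, u16 = 0

u0 = NOT in1 = NOT 1 = 0
u1 = in1 OR u0 = 1 OR 0 = 1
u3 = u0 OR u1 = 0 OR 1 = 1
u4 = in0 OR in3 = 1 OR 1 = 1
u5 = u0 OR u1 = 0 OR 1 = 1
u6 = in1 NOR u5 = 1 NOR 1 = 0
u12 = u6 AND in3 = 0 AND 1 = 0
u16 = u3 AND u12 = 1 AND 0 = 0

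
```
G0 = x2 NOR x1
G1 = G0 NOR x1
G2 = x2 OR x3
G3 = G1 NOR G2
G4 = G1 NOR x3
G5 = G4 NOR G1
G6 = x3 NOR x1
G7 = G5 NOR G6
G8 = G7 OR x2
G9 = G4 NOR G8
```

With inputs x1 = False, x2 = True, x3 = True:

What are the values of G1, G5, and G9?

G0 = x2 NOR x1 = True NOR False = False
G1 = G0 NOR x1 = False NOR False = True
G4 = G1 NOR x3 = True NOR True = False
G5 = G4 NOR G1 = False NOR True = False
G6 = x3 NOR x1 = True NOR False = False
G7 = G5 NOR G6 = False NOR False = True
G8 = G7 OR x2 = True OR True = True
G9 = G4 NOR G8 = False NOR True = False

G1 = True, G5 = False, G9 = False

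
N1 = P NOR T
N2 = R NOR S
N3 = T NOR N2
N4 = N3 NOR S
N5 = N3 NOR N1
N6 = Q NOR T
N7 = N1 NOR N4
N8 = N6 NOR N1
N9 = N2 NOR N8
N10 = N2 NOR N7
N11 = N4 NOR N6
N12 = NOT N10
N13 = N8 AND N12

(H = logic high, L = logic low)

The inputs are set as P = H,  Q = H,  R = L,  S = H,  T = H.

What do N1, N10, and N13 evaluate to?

N1 = P NOR T = H NOR H = L
N2 = R NOR S = L NOR H = L
N3 = T NOR N2 = H NOR L = L
N4 = N3 NOR S = L NOR H = L
N6 = Q NOR T = H NOR H = L
N7 = N1 NOR N4 = L NOR L = H
N8 = N6 NOR N1 = L NOR L = H
N10 = N2 NOR N7 = L NOR H = L
N12 = NOT N10 = NOT L = H
N13 = N8 AND N12 = H AND H = H

N1 = L, N10 = L, N13 = H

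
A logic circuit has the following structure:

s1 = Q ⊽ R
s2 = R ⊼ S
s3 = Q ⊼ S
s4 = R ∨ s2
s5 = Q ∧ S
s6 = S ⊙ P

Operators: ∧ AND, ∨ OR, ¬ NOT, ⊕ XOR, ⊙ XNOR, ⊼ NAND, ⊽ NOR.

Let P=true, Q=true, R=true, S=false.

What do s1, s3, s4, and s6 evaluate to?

s1 = false  s3 = true  s4 = true  s6 = false

s1 = Q NOR R = true NOR true = false
s2 = R NAND S = true NAND false = true
s3 = Q NAND S = true NAND false = true
s4 = R OR s2 = true OR true = true
s6 = S XNOR P = false XNOR true = false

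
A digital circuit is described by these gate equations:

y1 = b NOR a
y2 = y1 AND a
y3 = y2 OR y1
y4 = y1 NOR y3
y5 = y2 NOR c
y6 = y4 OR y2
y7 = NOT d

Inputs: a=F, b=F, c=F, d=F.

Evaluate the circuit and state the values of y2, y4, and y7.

y2 = F; y4 = F; y7 = T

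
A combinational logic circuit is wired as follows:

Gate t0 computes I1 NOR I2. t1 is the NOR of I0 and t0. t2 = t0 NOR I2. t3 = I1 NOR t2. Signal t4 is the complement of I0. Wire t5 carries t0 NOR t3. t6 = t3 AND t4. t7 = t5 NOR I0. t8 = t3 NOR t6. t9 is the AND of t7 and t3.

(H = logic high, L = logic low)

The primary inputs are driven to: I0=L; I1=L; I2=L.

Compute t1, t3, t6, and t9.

t0 = I1 NOR I2 = L NOR L = H
t1 = I0 NOR t0 = L NOR H = L
t2 = t0 NOR I2 = H NOR L = L
t3 = I1 NOR t2 = L NOR L = H
t4 = NOT I0 = NOT L = H
t5 = t0 NOR t3 = H NOR H = L
t6 = t3 AND t4 = H AND H = H
t7 = t5 NOR I0 = L NOR L = H
t9 = t7 AND t3 = H AND H = H

t1 = L, t3 = H, t6 = H, t9 = H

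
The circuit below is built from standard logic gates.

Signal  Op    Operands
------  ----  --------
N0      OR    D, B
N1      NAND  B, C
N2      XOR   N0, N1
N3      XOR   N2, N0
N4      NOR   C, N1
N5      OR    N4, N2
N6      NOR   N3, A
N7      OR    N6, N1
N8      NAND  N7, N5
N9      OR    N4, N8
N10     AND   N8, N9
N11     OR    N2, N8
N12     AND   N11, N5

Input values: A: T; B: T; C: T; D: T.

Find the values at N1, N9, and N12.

N0 = D OR B = T OR T = T
N1 = B NAND C = T NAND T = F
N2 = N0 XOR N1 = T XOR F = T
N3 = N2 XOR N0 = T XOR T = F
N4 = C NOR N1 = T NOR F = F
N5 = N4 OR N2 = F OR T = T
N6 = N3 NOR A = F NOR T = F
N7 = N6 OR N1 = F OR F = F
N8 = N7 NAND N5 = F NAND T = T
N9 = N4 OR N8 = F OR T = T
N11 = N2 OR N8 = T OR T = T
N12 = N11 AND N5 = T AND T = T

N1 = F  N9 = T  N12 = T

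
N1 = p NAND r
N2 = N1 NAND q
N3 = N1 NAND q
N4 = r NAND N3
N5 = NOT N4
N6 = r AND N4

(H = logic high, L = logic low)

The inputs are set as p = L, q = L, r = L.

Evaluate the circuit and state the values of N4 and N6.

N4 = H  N6 = L

N1 = p NAND r = L NAND L = H
N3 = N1 NAND q = H NAND L = H
N4 = r NAND N3 = L NAND H = H
N6 = r AND N4 = L AND H = L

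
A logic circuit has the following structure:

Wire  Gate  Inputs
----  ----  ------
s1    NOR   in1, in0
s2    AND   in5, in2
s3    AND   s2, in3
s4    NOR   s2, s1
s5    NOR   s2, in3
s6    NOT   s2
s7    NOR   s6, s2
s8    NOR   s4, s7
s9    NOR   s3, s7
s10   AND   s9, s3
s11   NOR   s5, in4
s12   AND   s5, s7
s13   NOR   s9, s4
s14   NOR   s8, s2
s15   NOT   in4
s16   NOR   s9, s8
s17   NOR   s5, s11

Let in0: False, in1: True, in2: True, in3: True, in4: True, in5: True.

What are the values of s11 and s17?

s2 = in5 AND in2 = True AND True = True
s5 = s2 NOR in3 = True NOR True = False
s11 = s5 NOR in4 = False NOR True = False
s17 = s5 NOR s11 = False NOR False = True

s11 = False, s17 = True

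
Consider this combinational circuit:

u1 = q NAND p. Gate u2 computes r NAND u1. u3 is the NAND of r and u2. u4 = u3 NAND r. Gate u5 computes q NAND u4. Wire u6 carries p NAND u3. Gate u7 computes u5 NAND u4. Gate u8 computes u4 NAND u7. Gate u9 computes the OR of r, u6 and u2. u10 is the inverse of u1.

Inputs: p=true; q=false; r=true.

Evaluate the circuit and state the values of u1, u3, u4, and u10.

u1 = true; u3 = true; u4 = false; u10 = false

u1 = q NAND p = false NAND true = true
u2 = r NAND u1 = true NAND true = false
u3 = r NAND u2 = true NAND false = true
u4 = u3 NAND r = true NAND true = false
u10 = NOT u1 = NOT true = false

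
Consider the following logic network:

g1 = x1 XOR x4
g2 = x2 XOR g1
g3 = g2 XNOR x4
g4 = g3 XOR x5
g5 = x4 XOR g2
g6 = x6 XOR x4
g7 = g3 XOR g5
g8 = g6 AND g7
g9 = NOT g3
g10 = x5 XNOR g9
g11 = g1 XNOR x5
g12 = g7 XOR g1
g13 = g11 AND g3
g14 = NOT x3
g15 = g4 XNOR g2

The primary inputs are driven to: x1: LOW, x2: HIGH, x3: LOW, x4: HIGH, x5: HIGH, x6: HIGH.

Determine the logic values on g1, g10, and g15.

g1 = HIGH; g10 = HIGH; g15 = LOW

g1 = x1 XOR x4 = LOW XOR HIGH = HIGH
g2 = x2 XOR g1 = HIGH XOR HIGH = LOW
g3 = g2 XNOR x4 = LOW XNOR HIGH = LOW
g4 = g3 XOR x5 = LOW XOR HIGH = HIGH
g9 = NOT g3 = NOT LOW = HIGH
g10 = x5 XNOR g9 = HIGH XNOR HIGH = HIGH
g15 = g4 XNOR g2 = HIGH XNOR LOW = LOW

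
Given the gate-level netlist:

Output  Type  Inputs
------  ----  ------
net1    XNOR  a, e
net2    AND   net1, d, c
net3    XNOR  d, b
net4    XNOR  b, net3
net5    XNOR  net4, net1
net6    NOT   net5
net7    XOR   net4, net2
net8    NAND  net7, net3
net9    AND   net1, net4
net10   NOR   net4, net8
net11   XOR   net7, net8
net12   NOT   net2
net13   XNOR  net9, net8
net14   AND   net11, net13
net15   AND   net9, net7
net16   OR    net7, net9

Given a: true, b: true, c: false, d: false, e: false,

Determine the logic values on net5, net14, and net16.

net1 = a XNOR e = true XNOR false = false
net2 = net1 AND d AND c = false AND false AND false = false
net3 = d XNOR b = false XNOR true = false
net4 = b XNOR net3 = true XNOR false = false
net5 = net4 XNOR net1 = false XNOR false = true
net7 = net4 XOR net2 = false XOR false = false
net8 = net7 NAND net3 = false NAND false = true
net9 = net1 AND net4 = false AND false = false
net11 = net7 XOR net8 = false XOR true = true
net13 = net9 XNOR net8 = false XNOR true = false
net14 = net11 AND net13 = true AND false = false
net16 = net7 OR net9 = false OR false = false

net5 = true, net14 = false, net16 = false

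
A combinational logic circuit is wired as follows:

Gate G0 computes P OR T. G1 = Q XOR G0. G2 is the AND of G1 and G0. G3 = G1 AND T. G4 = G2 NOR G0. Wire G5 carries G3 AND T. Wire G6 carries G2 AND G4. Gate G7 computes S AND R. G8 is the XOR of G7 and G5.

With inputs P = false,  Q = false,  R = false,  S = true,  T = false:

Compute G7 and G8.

G7 = false, G8 = false

G0 = P OR T = false OR false = false
G1 = Q XOR G0 = false XOR false = false
G3 = G1 AND T = false AND false = false
G5 = G3 AND T = false AND false = false
G7 = S AND R = true AND false = false
G8 = G7 XOR G5 = false XOR false = false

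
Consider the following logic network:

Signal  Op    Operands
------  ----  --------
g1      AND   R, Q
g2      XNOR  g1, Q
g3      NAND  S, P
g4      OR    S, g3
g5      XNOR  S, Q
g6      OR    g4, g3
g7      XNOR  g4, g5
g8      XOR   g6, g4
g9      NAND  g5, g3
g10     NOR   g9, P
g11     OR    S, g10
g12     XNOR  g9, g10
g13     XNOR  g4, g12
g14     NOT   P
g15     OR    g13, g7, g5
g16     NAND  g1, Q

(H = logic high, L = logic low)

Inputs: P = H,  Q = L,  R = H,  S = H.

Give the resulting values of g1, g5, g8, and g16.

g1 = R AND Q = H AND L = L
g3 = S NAND P = H NAND H = L
g4 = S OR g3 = H OR L = H
g5 = S XNOR Q = H XNOR L = L
g6 = g4 OR g3 = H OR L = H
g8 = g6 XOR g4 = H XOR H = L
g16 = g1 NAND Q = L NAND L = H

g1 = L; g5 = L; g8 = L; g16 = H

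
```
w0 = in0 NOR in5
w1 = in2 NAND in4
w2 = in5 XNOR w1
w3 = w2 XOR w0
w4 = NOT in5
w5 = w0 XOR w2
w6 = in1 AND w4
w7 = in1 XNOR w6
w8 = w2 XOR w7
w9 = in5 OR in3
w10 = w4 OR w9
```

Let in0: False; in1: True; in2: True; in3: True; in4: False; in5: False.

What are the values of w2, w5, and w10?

w2 = False, w5 = True, w10 = True

w0 = in0 NOR in5 = False NOR False = True
w1 = in2 NAND in4 = True NAND False = True
w2 = in5 XNOR w1 = False XNOR True = False
w4 = NOT in5 = NOT False = True
w5 = w0 XOR w2 = True XOR False = True
w9 = in5 OR in3 = False OR True = True
w10 = w4 OR w9 = True OR True = True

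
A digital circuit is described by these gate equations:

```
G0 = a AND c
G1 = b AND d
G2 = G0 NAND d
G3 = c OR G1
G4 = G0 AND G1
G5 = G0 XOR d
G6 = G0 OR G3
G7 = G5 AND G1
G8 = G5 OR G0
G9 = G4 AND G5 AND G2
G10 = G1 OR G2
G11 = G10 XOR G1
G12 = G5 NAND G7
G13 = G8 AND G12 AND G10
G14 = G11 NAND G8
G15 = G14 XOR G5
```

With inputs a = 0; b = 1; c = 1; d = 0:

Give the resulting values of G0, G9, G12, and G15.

G0 = 0; G9 = 0; G12 = 1; G15 = 1

G0 = a AND c = 0 AND 1 = 0
G1 = b AND d = 1 AND 0 = 0
G2 = G0 NAND d = 0 NAND 0 = 1
G4 = G0 AND G1 = 0 AND 0 = 0
G5 = G0 XOR d = 0 XOR 0 = 0
G7 = G5 AND G1 = 0 AND 0 = 0
G8 = G5 OR G0 = 0 OR 0 = 0
G9 = G4 AND G5 AND G2 = 0 AND 0 AND 1 = 0
G10 = G1 OR G2 = 0 OR 1 = 1
G11 = G10 XOR G1 = 1 XOR 0 = 1
G12 = G5 NAND G7 = 0 NAND 0 = 1
G14 = G11 NAND G8 = 1 NAND 0 = 1
G15 = G14 XOR G5 = 1 XOR 0 = 1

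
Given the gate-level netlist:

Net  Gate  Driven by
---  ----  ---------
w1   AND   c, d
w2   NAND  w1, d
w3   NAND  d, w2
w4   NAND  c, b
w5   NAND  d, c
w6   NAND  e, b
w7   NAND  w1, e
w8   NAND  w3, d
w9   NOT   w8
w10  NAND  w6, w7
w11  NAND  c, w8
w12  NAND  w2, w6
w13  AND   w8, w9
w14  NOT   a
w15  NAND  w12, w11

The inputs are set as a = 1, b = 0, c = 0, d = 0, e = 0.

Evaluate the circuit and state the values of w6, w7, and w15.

w6 = 1, w7 = 1, w15 = 1

w1 = c AND d = 0 AND 0 = 0
w2 = w1 NAND d = 0 NAND 0 = 1
w3 = d NAND w2 = 0 NAND 1 = 1
w6 = e NAND b = 0 NAND 0 = 1
w7 = w1 NAND e = 0 NAND 0 = 1
w8 = w3 NAND d = 1 NAND 0 = 1
w11 = c NAND w8 = 0 NAND 1 = 1
w12 = w2 NAND w6 = 1 NAND 1 = 0
w15 = w12 NAND w11 = 0 NAND 1 = 1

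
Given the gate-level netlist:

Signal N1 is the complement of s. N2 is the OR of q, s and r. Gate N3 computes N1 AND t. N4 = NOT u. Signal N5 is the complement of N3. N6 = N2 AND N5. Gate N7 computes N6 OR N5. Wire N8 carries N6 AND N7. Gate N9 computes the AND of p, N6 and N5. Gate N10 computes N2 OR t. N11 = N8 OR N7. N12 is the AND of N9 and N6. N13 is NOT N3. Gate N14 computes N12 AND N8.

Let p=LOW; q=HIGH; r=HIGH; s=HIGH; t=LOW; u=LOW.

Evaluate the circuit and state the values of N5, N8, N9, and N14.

N1 = NOT s = NOT HIGH = LOW
N2 = q OR s OR r = HIGH OR HIGH OR HIGH = HIGH
N3 = N1 AND t = LOW AND LOW = LOW
N5 = NOT N3 = NOT LOW = HIGH
N6 = N2 AND N5 = HIGH AND HIGH = HIGH
N7 = N6 OR N5 = HIGH OR HIGH = HIGH
N8 = N6 AND N7 = HIGH AND HIGH = HIGH
N9 = p AND N6 AND N5 = LOW AND HIGH AND HIGH = LOW
N12 = N9 AND N6 = LOW AND HIGH = LOW
N14 = N12 AND N8 = LOW AND HIGH = LOW

N5 = HIGH; N8 = HIGH; N9 = LOW; N14 = LOW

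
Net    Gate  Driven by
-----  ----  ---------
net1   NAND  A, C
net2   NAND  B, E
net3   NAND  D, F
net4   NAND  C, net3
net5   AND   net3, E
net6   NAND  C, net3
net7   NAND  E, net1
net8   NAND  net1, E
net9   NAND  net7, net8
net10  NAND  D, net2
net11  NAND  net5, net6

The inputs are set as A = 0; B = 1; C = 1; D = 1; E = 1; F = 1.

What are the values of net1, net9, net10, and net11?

net1 = A NAND C = 0 NAND 1 = 1
net2 = B NAND E = 1 NAND 1 = 0
net3 = D NAND F = 1 NAND 1 = 0
net5 = net3 AND E = 0 AND 1 = 0
net6 = C NAND net3 = 1 NAND 0 = 1
net7 = E NAND net1 = 1 NAND 1 = 0
net8 = net1 NAND E = 1 NAND 1 = 0
net9 = net7 NAND net8 = 0 NAND 0 = 1
net10 = D NAND net2 = 1 NAND 0 = 1
net11 = net5 NAND net6 = 0 NAND 1 = 1

net1 = 1, net9 = 1, net10 = 1, net11 = 1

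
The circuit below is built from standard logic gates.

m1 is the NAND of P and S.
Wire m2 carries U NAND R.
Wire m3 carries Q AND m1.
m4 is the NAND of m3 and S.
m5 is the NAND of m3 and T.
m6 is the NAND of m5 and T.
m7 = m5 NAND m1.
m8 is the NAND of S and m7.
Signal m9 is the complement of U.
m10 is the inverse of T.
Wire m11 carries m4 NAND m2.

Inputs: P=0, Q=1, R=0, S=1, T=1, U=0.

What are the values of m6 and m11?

m1 = P NAND S = 0 NAND 1 = 1
m2 = U NAND R = 0 NAND 0 = 1
m3 = Q AND m1 = 1 AND 1 = 1
m4 = m3 NAND S = 1 NAND 1 = 0
m5 = m3 NAND T = 1 NAND 1 = 0
m6 = m5 NAND T = 0 NAND 1 = 1
m11 = m4 NAND m2 = 0 NAND 1 = 1

m6 = 1  m11 = 1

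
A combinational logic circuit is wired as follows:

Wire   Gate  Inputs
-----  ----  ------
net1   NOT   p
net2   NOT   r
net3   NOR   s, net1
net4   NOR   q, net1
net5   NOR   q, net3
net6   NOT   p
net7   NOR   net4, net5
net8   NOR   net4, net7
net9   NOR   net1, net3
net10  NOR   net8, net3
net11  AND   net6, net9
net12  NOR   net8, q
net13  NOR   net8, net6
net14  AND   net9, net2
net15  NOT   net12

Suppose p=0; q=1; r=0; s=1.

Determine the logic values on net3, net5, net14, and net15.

net1 = NOT p = NOT 0 = 1
net2 = NOT r = NOT 0 = 1
net3 = s NOR net1 = 1 NOR 1 = 0
net4 = q NOR net1 = 1 NOR 1 = 0
net5 = q NOR net3 = 1 NOR 0 = 0
net7 = net4 NOR net5 = 0 NOR 0 = 1
net8 = net4 NOR net7 = 0 NOR 1 = 0
net9 = net1 NOR net3 = 1 NOR 0 = 0
net12 = net8 NOR q = 0 NOR 1 = 0
net14 = net9 AND net2 = 0 AND 1 = 0
net15 = NOT net12 = NOT 0 = 1

net3 = 0  net5 = 0  net14 = 0  net15 = 1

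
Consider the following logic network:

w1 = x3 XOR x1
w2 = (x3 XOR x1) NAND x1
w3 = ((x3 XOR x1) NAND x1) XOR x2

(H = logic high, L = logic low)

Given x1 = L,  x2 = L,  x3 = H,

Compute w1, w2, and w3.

w1 = H, w2 = H, w3 = H

w1 = H XOR L = H
w2 = (H XOR L) NAND L = H
w3 = ((H XOR L) NAND L) XOR L = H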